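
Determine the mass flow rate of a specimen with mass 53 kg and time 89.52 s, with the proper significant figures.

5.9 × 10^-1 kg/s

mass flow rate = 53 kg ÷ 89.52 s = 0.592046470063… kg/s.
53 has 2 significant figures; 89.52 has 4.
Division/multiplication keeps the fewest: 2 significant figures.
Rounded: 5.9 × 10^-1 kg/s.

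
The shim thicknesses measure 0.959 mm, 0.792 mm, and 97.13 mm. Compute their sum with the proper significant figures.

0.959 mm + 0.792 mm + 97.13 mm = 98.881 mm.
Addition/subtraction keeps the fewest decimal places: 0.959 → 3 decimal places, 0.792 → 3 decimal places, 97.13 → 2 decimal places; limit is 2.
Rounded to 2 decimal places: 98.88 mm.

98.88 mm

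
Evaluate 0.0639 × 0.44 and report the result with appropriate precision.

0.0639 × 0.44 = 0.028116
Multiplication/division keeps the fewest significant figures: 0.0639 → 3 s.f., 0.44 → 2 s.f.; limit is 2.
Rounded to 2 significant figures: 0.028.

0.028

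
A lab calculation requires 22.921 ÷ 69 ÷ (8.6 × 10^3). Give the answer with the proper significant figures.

22.921 ÷ 69 ÷ (8.6 × 10^3) = 0.0000386265588136…
Multiplication/division keeps the fewest significant figures: 22.921 → 5 s.f., 69 → 2 s.f., 8.6 × 10^3 → 2 s.f.; limit is 2.
Rounded to 2 significant figures: 3.9 × 10^-5.

3.9 × 10^-5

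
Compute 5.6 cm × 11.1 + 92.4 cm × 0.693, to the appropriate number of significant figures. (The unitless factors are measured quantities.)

126 cm

5.6 × 11.1 = 62.16 → 62 cm (2 s.f., last digit at the 10^0 place).
92.4 × 0.693 = 64.0332 → 64.0 cm (3 s.f., last digit at the 10^-1 place).
Sum: 126.1932 cm; keep the coarser place, 10^0.
Result: 126 cm.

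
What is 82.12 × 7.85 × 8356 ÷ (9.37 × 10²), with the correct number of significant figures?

82.12 × 7.85 × 8356 ÷ (9.37 × 10²) = 5748.80315048…
Multiplication/division keeps the fewest significant figures: 82.12 → 4 s.f., 7.85 → 3 s.f., 8356 → 4 s.f., 9.37 × 10² → 3 s.f.; limit is 3.
Rounded to 3 significant figures: 5.75 × 10³.

5.75 × 10³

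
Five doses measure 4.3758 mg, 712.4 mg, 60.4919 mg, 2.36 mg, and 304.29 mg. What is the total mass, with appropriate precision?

4.3758 mg + 712.4 mg + 60.4919 mg + 2.36 mg + 304.29 mg = 1083.9177 mg.
Addition/subtraction keeps the fewest decimal places: 4.3758 → 4 decimal places, 712.4 → 1 decimal place, 60.4919 → 4 decimal places, 2.36 → 2 decimal places, 304.29 → 2 decimal places; limit is 1.
Rounded to 1 decimal place: 1083.9 mg.

1083.9 mg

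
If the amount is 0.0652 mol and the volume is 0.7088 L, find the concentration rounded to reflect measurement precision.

0.0920 mol/L

concentration = 0.0652 mol ÷ 0.7088 L = 0.0919864559819… mol/L.
0.0652 has 3 significant figures; 0.7088 has 4.
Division/multiplication keeps the fewest: 3 significant figures.
Rounded: 0.0920 mol/L.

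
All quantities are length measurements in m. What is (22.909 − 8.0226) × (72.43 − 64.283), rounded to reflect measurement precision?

121 m²

22.909 − 8.0226 = 14.8864, limited to 3 d.p. → 5 s.f.; 72.43 − 64.283 = 8.147, limited to 2 d.p. → 3 s.f.
Carrying full precision, 14.8864 × 8.147 = 121.2795008; keep min(5, 3) = 3 s.f.
Rounded to 3 significant figures: 121 m².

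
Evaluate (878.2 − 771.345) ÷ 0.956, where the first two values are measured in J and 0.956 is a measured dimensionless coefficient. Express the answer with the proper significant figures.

878.2 J − 771.345 J = 106.855 J; the difference is limited to 1 decimal place (4 s.f.).
Carrying full precision, 106.855 ÷ 0.956 = 111.773012552… J; 0.956 has 3 s.f., so the result keeps min(4, 3) = 3 s.f.
Rounded to 3 significant figures: 112 J.

112 J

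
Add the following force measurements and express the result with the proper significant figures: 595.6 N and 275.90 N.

871.5 N

595.6 N + 275.90 N = 871.50 N.
Addition/subtraction keeps the fewest decimal places: 595.6 → 1 decimal place, 275.90 → 2 decimal places; limit is 1.
Rounded to 1 decimal place: 871.5 N.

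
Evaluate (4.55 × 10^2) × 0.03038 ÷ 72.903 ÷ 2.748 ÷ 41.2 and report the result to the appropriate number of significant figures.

0.00167

(4.55 × 10^2) × 0.03038 ÷ 72.903 ÷ 2.748 ÷ 41.2 = 0.00167471080221…
Multiplication/division keeps the fewest significant figures: 4.55 × 10^2 → 3 s.f., 0.03038 → 4 s.f., 72.903 → 5 s.f., 2.748 → 4 s.f., 41.2 → 3 s.f.; limit is 3.
Rounded to 3 significant figures: 0.00167.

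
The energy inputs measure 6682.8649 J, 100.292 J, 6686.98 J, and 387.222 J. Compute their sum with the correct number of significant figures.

13857.36 J

6682.8649 J + 100.292 J + 6686.98 J + 387.222 J = 13857.3589 J.
Addition/subtraction keeps the fewest decimal places: 6682.8649 → 4 decimal places, 100.292 → 3 decimal places, 6686.98 → 2 decimal places, 387.222 → 3 decimal places; limit is 2.
Rounded to 2 decimal places: 13857.36 J.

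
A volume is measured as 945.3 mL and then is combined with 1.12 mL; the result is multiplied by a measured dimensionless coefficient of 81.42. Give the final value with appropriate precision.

945.3 mL + 1.12 mL = 946.42 mL; the sum is limited to 1 decimal place (4 s.f.).
Carrying full precision, 946.42 × 81.42 = 77057.5164 mL; 81.42 has 4 s.f., so the result keeps min(4, 4) = 4 s.f.
Rounded to 4 significant figures: 7.706 × 10⁴ mL.

7.706 × 10⁴ mL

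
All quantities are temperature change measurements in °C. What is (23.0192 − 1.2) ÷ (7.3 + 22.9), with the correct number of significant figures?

0.722

23.0192 − 1.2 = 21.8192, limited to 1 d.p. → 3 s.f.; 7.3 + 22.9 = 30.2, limited to 1 d.p. → 3 s.f.
Carrying full precision, 21.8192 ÷ 30.2 = 0.722490066225…; keep min(3, 3) = 3 s.f.
Rounded to 3 significant figures: 0.722.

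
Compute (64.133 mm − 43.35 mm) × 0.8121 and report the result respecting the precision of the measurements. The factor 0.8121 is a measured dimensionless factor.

16.88 mm

64.133 mm − 43.35 mm = 20.783 mm; the difference is limited to 2 decimal places (4 s.f.).
Carrying full precision, 20.783 × 0.8121 = 16.8778743 mm; 0.8121 has 4 s.f., so the result keeps min(4, 4) = 4 s.f.
Rounded to 4 significant figures: 16.88 mm.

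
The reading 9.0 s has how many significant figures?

2

9.0: trailing zeros after a decimal point are significant.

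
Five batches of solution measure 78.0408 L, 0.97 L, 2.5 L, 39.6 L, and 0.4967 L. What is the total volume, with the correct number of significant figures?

78.0408 L + 0.97 L + 2.5 L + 39.6 L + 0.4967 L = 121.6075 L.
Addition/subtraction keeps the fewest decimal places: 78.0408 → 4 decimal places, 0.97 → 2 decimal places, 2.5 → 1 decimal place, 39.6 → 1 decimal place, 0.4967 → 4 decimal places; limit is 1.
Rounded to 1 decimal place: 121.6 L.

121.6 L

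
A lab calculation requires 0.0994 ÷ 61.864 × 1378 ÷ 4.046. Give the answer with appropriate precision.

0.0994 ÷ 61.864 × 1378 ÷ 4.046 = 0.547232303743…
Multiplication/division keeps the fewest significant figures: 0.0994 → 3 s.f., 61.864 → 5 s.f., 1378 → 4 s.f., 4.046 → 4 s.f.; limit is 3.
Rounded to 3 significant figures: 5.47 × 10⁻¹.

5.47 × 10⁻¹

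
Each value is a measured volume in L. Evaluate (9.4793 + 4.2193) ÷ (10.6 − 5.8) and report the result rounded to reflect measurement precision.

2.9

9.4793 + 4.2193 = 13.6986, limited to 4 d.p. → 6 s.f.; 10.6 − 5.8 = 4.8, limited to 1 d.p. → 2 s.f.
Carrying full precision, 13.6986 ÷ 4.8 = 2.853875; keep min(6, 2) = 2 s.f.
Rounded to 2 significant figures: 2.9.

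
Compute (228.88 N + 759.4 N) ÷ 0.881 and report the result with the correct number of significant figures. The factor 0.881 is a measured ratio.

228.88 N + 759.4 N = 988.28 N; the sum is limited to 1 decimal place (4 s.f.).
Carrying full precision, 988.28 ÷ 0.881 = 1121.7707151… N; 0.881 has 3 s.f., so the result keeps min(4, 3) = 3 s.f.
Rounded to 3 significant figures: 1.12 × 10^3 N.

1.12 × 10^3 N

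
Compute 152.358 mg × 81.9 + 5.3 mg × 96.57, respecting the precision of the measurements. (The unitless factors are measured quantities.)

1.30 × 10^4 mg

152.358 × 81.9 = 12478.1202 → 1.25 × 10^4 mg (3 s.f., last digit at the 10^2 place).
5.3 × 96.57 = 511.821 → 5.1 × 10^2 mg (2 s.f., last digit at the 10^1 place).
Sum: 12989.9412 mg; keep the coarser place, 10^2.
Result: 1.30 × 10^4 mg.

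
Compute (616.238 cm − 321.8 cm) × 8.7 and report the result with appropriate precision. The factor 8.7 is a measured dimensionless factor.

616.238 cm − 321.8 cm = 294.438 cm; the difference is limited to 1 decimal place (4 s.f.).
Carrying full precision, 294.438 × 8.7 = 2561.6106 cm; 8.7 has 2 s.f., so the result keeps min(4, 2) = 2 s.f.
Rounded to 2 significant figures: 2.6 × 10³ cm.

2.6 × 10³ cm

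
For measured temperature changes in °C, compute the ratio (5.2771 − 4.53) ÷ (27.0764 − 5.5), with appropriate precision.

5.2771 − 4.53 = 0.7471, limited to 2 d.p. → 2 s.f.; 27.0764 − 5.5 = 21.5764, limited to 1 d.p. → 3 s.f.
Carrying full precision, 0.7471 ÷ 21.5764 = 0.0346257948499…; keep min(2, 3) = 2 s.f.
Rounded to 2 significant figures: 0.035.

0.035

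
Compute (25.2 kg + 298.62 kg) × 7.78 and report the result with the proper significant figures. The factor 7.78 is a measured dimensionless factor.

2.52 × 10³ kg

25.2 kg + 298.62 kg = 323.82 kg; the sum is limited to 1 decimal place (4 s.f.).
Carrying full precision, 323.82 × 7.78 = 2519.3196 kg; 7.78 has 3 s.f., so the result keeps min(4, 3) = 3 s.f.
Rounded to 3 significant figures: 2.52 × 10³ kg.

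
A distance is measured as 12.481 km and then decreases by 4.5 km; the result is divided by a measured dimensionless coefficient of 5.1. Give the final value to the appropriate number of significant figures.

1.6 km

12.481 km − 4.5 km = 7.981 km; the difference is limited to 1 decimal place (2 s.f.).
Carrying full precision, 7.981 ÷ 5.1 = 1.56490196078… km; 5.1 has 2 s.f., so the result keeps min(2, 2) = 2 s.f.
Rounded to 2 significant figures: 1.6 km.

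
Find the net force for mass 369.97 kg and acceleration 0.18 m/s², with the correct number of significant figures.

67 N

net force = 369.97 kg × 0.18 m/s² = 66.5946 N.
369.97 has 5 significant figures; 0.18 has 2.
Division/multiplication keeps the fewest: 2 significant figures.
Rounded: 67 N.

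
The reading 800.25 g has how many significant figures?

5

800.25: zeros between nonzero digits are significant.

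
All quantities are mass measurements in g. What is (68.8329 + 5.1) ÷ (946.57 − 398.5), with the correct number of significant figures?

0.135

68.8329 + 5.1 = 73.9329, limited to 1 d.p. → 3 s.f.; 946.57 − 398.5 = 548.07, limited to 1 d.p. → 4 s.f.
Carrying full precision, 73.9329 ÷ 548.07 = 0.134896819749…; keep min(3, 4) = 3 s.f.
Rounded to 3 significant figures: 0.135.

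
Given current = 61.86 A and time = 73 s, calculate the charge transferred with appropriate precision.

4.5 × 10^3 C

charge transferred = 61.86 A × 73 s = 4515.78 C.
61.86 has 4 significant figures; 73 has 2.
Division/multiplication keeps the fewest: 2 significant figures.
Rounded: 4.5 × 10^3 C.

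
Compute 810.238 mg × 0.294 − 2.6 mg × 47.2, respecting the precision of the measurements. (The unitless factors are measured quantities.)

1.2 × 10^2 mg

810.238 × 0.294 = 238.209972 → 238 mg (3 s.f., last digit at the 10^0 place).
2.6 × 47.2 = 122.72 → 1.2 × 10^2 mg (2 s.f., last digit at the 10^1 place).
Difference: 115.489972 mg; keep the coarser place, 10^1.
Result: 1.2 × 10^2 mg.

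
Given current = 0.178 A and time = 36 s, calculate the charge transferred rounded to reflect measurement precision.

charge transferred = 0.178 A × 36 s = 6.408 C.
0.178 has 3 significant figures; 36 has 2.
Division/multiplication keeps the fewest: 2 significant figures.
Rounded: 6.4 C.

6.4 C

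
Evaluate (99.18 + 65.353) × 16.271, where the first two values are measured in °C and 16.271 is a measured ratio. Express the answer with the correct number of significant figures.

99.18 °C + 65.353 °C = 164.533 °C; the sum is limited to 2 decimal places (5 s.f.).
Carrying full precision, 164.533 × 16.271 = 2677.116443 °C; 16.271 has 5 s.f., so the result keeps min(5, 5) = 5 s.f.
Rounded to 5 significant figures: 2677.1 °C.

2677.1 °C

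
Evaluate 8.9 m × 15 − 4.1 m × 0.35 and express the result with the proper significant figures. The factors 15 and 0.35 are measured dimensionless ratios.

8.9 × 15 = 133.5 → 1.3 × 10² m (2 s.f., last digit at the 10^1 place).
4.1 × 0.35 = 1.435 → 1.4 m (2 s.f., last digit at the 10^-1 place).
Difference: 132.065 m; keep the coarser place, 10^1.
Result: 1.3 × 10² m.

1.3 × 10² m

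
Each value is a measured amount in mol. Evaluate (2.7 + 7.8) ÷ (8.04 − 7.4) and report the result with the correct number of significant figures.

2 × 10^1

2.7 + 7.8 = 10.5, limited to 1 d.p. → 3 s.f.; 8.04 − 7.4 = 0.64, limited to 1 d.p. → 1 s.f.
Carrying full precision, 10.5 ÷ 0.64 = 16.40625; keep min(3, 1) = 1 s.f.
Rounded to 1 significant figure: 2 × 10^1.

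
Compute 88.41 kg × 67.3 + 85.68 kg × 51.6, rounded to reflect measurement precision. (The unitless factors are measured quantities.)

88.41 × 67.3 = 5949.993 → 5.95 × 10³ kg (3 s.f., last digit at the 10^1 place).
85.68 × 51.6 = 4421.088 → 4.42 × 10³ kg (3 s.f., last digit at the 10^1 place).
Sum: 10371.081 kg; keep the coarser place, 10^1.
Result: 1.037 × 10⁴ kg.

1.037 × 10⁴ kg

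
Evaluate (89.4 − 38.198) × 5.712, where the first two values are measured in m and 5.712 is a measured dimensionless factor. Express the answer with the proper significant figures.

292 m

89.4 m − 38.198 m = 51.202 m; the difference is limited to 1 decimal place (3 s.f.).
Carrying full precision, 51.202 × 5.712 = 292.465824 m; 5.712 has 4 s.f., so the result keeps min(3, 4) = 3 s.f.
Rounded to 3 significant figures: 292 m.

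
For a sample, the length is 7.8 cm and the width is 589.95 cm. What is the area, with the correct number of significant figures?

area = 7.8 cm × 589.95 cm = 4601.61 cm².
7.8 has 2 significant figures; 589.95 has 5.
Division/multiplication keeps the fewest: 2 significant figures.
Rounded: 4.6 × 10^3 cm².

4.6 × 10^3 cm²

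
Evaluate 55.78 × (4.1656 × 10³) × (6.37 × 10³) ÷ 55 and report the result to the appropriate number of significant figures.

2.7 × 10⁷

55.78 × (4.1656 × 10³) × (6.37 × 10³) ÷ 55 = 26911184.7302…
Multiplication/division keeps the fewest significant figures: 55.78 → 4 s.f., 4.1656 × 10³ → 5 s.f., 6.37 × 10³ → 3 s.f., 55 → 2 s.f.; limit is 2.
Rounded to 2 significant figures: 2.7 × 10⁷.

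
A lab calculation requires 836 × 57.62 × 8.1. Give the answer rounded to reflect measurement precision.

836 × 57.62 × 8.1 = 390179.592
Multiplication/division keeps the fewest significant figures: 836 → 3 s.f., 57.62 → 4 s.f., 8.1 → 2 s.f.; limit is 2.
Rounded to 2 significant figures: 3.9 × 10⁵.

3.9 × 10⁵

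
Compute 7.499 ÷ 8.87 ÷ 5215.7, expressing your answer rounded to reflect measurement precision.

1.62 × 10⁻⁴

7.499 ÷ 8.87 ÷ 5215.7 = 0.000162094071237…
Multiplication/division keeps the fewest significant figures: 7.499 → 4 s.f., 8.87 → 3 s.f., 5215.7 → 5 s.f.; limit is 3.
Rounded to 3 significant figures: 1.62 × 10⁻⁴.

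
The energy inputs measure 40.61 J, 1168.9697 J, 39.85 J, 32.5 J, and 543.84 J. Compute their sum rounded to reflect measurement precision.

1825.8 J

40.61 J + 1168.9697 J + 39.85 J + 32.5 J + 543.84 J = 1825.7697 J.
Addition/subtraction keeps the fewest decimal places: 40.61 → 2 decimal places, 1168.9697 → 4 decimal places, 39.85 → 2 decimal places, 32.5 → 1 decimal place, 543.84 → 2 decimal places; limit is 1.
Rounded to 1 decimal place: 1825.8 J.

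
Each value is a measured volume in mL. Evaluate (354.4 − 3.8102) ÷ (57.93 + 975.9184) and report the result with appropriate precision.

0.3391

354.4 − 3.8102 = 350.5898, limited to 1 d.p. → 4 s.f.; 57.93 + 975.9184 = 1033.8484, limited to 2 d.p. → 6 s.f.
Carrying full precision, 350.5898 ÷ 1033.8484 = 0.339111420978…; keep min(4, 6) = 4 s.f.
Rounded to 4 significant figures: 0.3391.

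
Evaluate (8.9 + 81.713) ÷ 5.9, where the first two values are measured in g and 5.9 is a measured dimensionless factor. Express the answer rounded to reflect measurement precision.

15 g

8.9 g + 81.713 g = 90.613 g; the sum is limited to 1 decimal place (3 s.f.).
Carrying full precision, 90.613 ÷ 5.9 = 15.3581355932… g; 5.9 has 2 s.f., so the result keeps min(3, 2) = 2 s.f.
Rounded to 2 significant figures: 15 g.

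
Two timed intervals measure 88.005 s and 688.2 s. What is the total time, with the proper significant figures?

776.2 s

88.005 s + 688.2 s = 776.205 s.
Addition/subtraction keeps the fewest decimal places: 88.005 → 3 decimal places, 688.2 → 1 decimal place; limit is 1.
Rounded to 1 decimal place: 776.2 s.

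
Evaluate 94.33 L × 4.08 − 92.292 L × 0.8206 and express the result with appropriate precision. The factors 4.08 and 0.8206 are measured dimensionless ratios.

309 L

94.33 × 4.08 = 384.8664 → 385 L (3 s.f., last digit at the 10^0 place).
92.292 × 0.8206 = 75.7348152 → 75.73 L (4 s.f., last digit at the 10^-2 place).
Difference: 309.1315848 L; keep the coarser place, 10^0.
Result: 309 L.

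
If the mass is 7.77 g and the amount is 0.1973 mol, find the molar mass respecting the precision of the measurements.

molar mass = 7.77 g ÷ 0.1973 mol = 39.3816523061… g/mol.
7.77 has 3 significant figures; 0.1973 has 4.
Division/multiplication keeps the fewest: 3 significant figures.
Rounded: 39.4 g/mol.

39.4 g/mol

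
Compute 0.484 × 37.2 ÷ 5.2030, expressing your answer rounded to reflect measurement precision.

0.484 × 37.2 ÷ 5.2030 = 3.46046511628…
Multiplication/division keeps the fewest significant figures: 0.484 → 3 s.f., 37.2 → 3 s.f., 5.2030 → 5 s.f.; limit is 3.
Rounded to 3 significant figures: 3.46.

3.46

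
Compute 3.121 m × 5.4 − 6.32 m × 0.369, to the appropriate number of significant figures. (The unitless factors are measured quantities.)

15 m

3.121 × 5.4 = 16.8534 → 17 m (2 s.f., last digit at the 10^0 place).
6.32 × 0.369 = 2.33208 → 2.33 m (3 s.f., last digit at the 10^-2 place).
Difference: 14.52132 m; keep the coarser place, 10^0.
Result: 15 m.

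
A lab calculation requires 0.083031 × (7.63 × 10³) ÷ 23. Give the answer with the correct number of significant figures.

28

0.083031 × (7.63 × 10³) ÷ 23 = 27.5446317391…
Multiplication/division keeps the fewest significant figures: 0.083031 → 5 s.f., 7.63 × 10³ → 3 s.f., 23 → 2 s.f.; limit is 2.
Rounded to 2 significant figures: 28.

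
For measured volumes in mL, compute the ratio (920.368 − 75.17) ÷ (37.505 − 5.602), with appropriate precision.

920.368 − 75.17 = 845.198, limited to 2 d.p. → 5 s.f.; 37.505 − 5.602 = 31.903, limited to 3 d.p. → 5 s.f.
Carrying full precision, 845.198 ÷ 31.903 = 26.4927436291…; keep min(5, 5) = 5 s.f.
Rounded to 5 significant figures: 26.493.

26.493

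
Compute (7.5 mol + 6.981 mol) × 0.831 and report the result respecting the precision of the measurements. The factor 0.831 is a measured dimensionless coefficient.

12.0 mol

7.5 mol + 6.981 mol = 14.481 mol; the sum is limited to 1 decimal place (3 s.f.).
Carrying full precision, 14.481 × 0.831 = 12.033711 mol; 0.831 has 3 s.f., so the result keeps min(3, 3) = 3 s.f.
Rounded to 3 significant figures: 12.0 mol.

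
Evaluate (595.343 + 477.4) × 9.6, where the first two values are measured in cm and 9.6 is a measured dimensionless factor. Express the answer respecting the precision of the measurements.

595.343 cm + 477.4 cm = 1072.743 cm; the sum is limited to 1 decimal place (5 s.f.).
Carrying full precision, 1072.743 × 9.6 = 10298.3328 cm; 9.6 has 2 s.f., so the result keeps min(5, 2) = 2 s.f.
Rounded to 2 significant figures: 1.0 × 10⁴ cm.

1.0 × 10⁴ cm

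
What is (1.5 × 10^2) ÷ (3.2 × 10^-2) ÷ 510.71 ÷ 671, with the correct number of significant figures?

0.014

(1.5 × 10^2) ÷ (3.2 × 10^-2) ÷ 510.71 ÷ 671 = 0.013678686587…
Multiplication/division keeps the fewest significant figures: 1.5 × 10^2 → 2 s.f., 3.2 × 10^-2 → 2 s.f., 510.71 → 5 s.f., 671 → 3 s.f.; limit is 2.
Rounded to 2 significant figures: 0.014.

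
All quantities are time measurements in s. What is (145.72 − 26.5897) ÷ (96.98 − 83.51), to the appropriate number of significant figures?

145.72 − 26.5897 = 119.1303, limited to 2 d.p. → 5 s.f.; 96.98 − 83.51 = 13.47, limited to 2 d.p. → 4 s.f.
Carrying full precision, 119.1303 ÷ 13.47 = 8.84412026726…; keep min(5, 4) = 4 s.f.
Rounded to 4 significant figures: 8.844.

8.844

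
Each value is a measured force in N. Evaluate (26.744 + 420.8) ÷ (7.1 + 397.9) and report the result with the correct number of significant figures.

26.744 + 420.8 = 447.544, limited to 1 d.p. → 4 s.f.; 7.1 + 397.9 = 405.0, limited to 1 d.p. → 4 s.f.
Carrying full precision, 447.544 ÷ 405.0 = 1.10504691358…; keep min(4, 4) = 4 s.f.
Rounded to 4 significant figures: 1.105.

1.105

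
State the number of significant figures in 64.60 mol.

64.60: trailing zeros after a decimal point are significant.

4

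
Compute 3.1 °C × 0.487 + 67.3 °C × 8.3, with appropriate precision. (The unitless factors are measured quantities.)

3.1 × 0.487 = 1.5097 → 1.5 °C (2 s.f., last digit at the 10^-1 place).
67.3 × 8.3 = 558.59 → 5.6 × 10² °C (2 s.f., last digit at the 10^1 place).
Sum: 560.0997 °C; keep the coarser place, 10^1.
Result: 5.6 × 10² °C.

5.6 × 10² °C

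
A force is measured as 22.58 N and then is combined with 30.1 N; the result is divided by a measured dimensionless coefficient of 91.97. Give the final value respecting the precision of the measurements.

22.58 N + 30.1 N = 52.68 N; the sum is limited to 1 decimal place (3 s.f.).
Carrying full precision, 52.68 ÷ 91.97 = 0.572795476786… N; 91.97 has 4 s.f., so the result keeps min(3, 4) = 3 s.f.
Rounded to 3 significant figures: 0.573 N.

0.573 N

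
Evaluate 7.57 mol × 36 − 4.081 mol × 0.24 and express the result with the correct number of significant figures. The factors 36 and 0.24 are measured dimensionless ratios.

7.57 × 36 = 272.52 → 2.7 × 10^2 mol (2 s.f., last digit at the 10^1 place).
4.081 × 0.24 = 0.97944 → 0.98 mol (2 s.f., last digit at the 10^-2 place).
Difference: 271.54056 mol; keep the coarser place, 10^1.
Result: 2.7 × 10^2 mol.

2.7 × 10^2 mol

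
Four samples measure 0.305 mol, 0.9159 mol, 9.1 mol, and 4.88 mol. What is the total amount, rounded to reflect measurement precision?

15.2 mol

0.305 mol + 0.9159 mol + 9.1 mol + 4.88 mol = 15.2009 mol.
Addition/subtraction keeps the fewest decimal places: 0.305 → 3 decimal places, 0.9159 → 4 decimal places, 9.1 → 1 decimal place, 4.88 → 2 decimal places; limit is 1.
Rounded to 1 decimal place: 15.2 mol.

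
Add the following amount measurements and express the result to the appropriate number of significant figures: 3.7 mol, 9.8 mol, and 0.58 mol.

3.7 mol + 9.8 mol + 0.58 mol = 14.08 mol.
Addition/subtraction keeps the fewest decimal places: 3.7 → 1 decimal place, 9.8 → 1 decimal place, 0.58 → 2 decimal places; limit is 1.
Rounded to 1 decimal place: 14.1 mol.

14.1 mol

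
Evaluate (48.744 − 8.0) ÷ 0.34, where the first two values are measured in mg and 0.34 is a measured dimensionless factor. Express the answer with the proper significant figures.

48.744 mg − 8.0 mg = 40.744 mg; the difference is limited to 1 decimal place (3 s.f.).
Carrying full precision, 40.744 ÷ 0.34 = 119.835294118… mg; 0.34 has 2 s.f., so the result keeps min(3, 2) = 2 s.f.
Rounded to 2 significant figures: 1.2 × 10^2 mg.

1.2 × 10^2 mg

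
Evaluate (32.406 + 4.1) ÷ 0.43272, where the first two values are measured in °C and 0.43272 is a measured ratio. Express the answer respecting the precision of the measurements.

84.4 °C

32.406 °C + 4.1 °C = 36.506 °C; the sum is limited to 1 decimal place (3 s.f.).
Carrying full precision, 36.506 ÷ 0.43272 = 84.3640229248… °C; 0.43272 has 5 s.f., so the result keeps min(3, 5) = 3 s.f.
Rounded to 3 significant figures: 84.4 °C.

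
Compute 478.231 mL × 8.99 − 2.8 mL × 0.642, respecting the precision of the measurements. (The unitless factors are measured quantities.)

4.30 × 10³ mL

478.231 × 8.99 = 4299.29669 → 4.30 × 10³ mL (3 s.f., last digit at the 10^1 place).
2.8 × 0.642 = 1.7976 → 1.8 mL (2 s.f., last digit at the 10^-1 place).
Difference: 4297.49909 mL; keep the coarser place, 10^1.
Result: 4.30 × 10³ mL.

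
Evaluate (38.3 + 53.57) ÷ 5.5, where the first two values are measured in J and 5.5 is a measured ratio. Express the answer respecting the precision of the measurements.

38.3 J + 53.57 J = 91.87 J; the sum is limited to 1 decimal place (3 s.f.).
Carrying full precision, 91.87 ÷ 5.5 = 16.7036363636… J; 5.5 has 2 s.f., so the result keeps min(3, 2) = 2 s.f.
Rounded to 2 significant figures: 17 J.

17 J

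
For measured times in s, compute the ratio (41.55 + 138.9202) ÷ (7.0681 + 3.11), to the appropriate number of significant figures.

41.55 + 138.9202 = 180.4702, limited to 2 d.p. → 5 s.f.; 7.0681 + 3.11 = 10.1781, limited to 2 d.p. → 4 s.f.
Carrying full precision, 180.4702 ÷ 10.1781 = 17.7312268498…; keep min(5, 4) = 4 s.f.
Rounded to 4 significant figures: 17.73.

17.73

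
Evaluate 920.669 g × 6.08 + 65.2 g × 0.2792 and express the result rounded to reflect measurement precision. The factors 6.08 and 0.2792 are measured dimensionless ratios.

920.669 × 6.08 = 5597.66752 → 5.60 × 10³ g (3 s.f., last digit at the 10^1 place).
65.2 × 0.2792 = 18.20384 → 18.2 g (3 s.f., last digit at the 10^-1 place).
Sum: 5615.87136 g; keep the coarser place, 10^1.
Result: 5.62 × 10³ g.

5.62 × 10³ g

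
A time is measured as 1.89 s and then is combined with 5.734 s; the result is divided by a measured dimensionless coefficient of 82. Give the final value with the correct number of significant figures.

9.3 × 10^-2 s

1.89 s + 5.734 s = 7.624 s; the sum is limited to 2 decimal places (3 s.f.).
Carrying full precision, 7.624 ÷ 82 = 0.0929756097561… s; 82 has 2 s.f., so the result keeps min(3, 2) = 2 s.f.
Rounded to 2 significant figures: 9.3 × 10^-2 s.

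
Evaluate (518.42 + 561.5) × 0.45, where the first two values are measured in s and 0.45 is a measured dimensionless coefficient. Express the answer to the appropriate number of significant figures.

4.9 × 10² s

518.42 s + 561.5 s = 1079.92 s; the sum is limited to 1 decimal place (5 s.f.).
Carrying full precision, 1079.92 × 0.45 = 485.964 s; 0.45 has 2 s.f., so the result keeps min(5, 2) = 2 s.f.
Rounded to 2 significant figures: 4.9 × 10² s.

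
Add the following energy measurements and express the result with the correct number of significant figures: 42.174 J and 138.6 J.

180.8 J

42.174 J + 138.6 J = 180.774 J.
Addition/subtraction keeps the fewest decimal places: 42.174 → 3 decimal places, 138.6 → 1 decimal place; limit is 1.
Rounded to 1 decimal place: 180.8 J.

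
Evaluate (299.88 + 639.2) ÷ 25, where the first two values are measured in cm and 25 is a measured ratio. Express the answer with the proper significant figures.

38 cm

299.88 cm + 639.2 cm = 939.08 cm; the sum is limited to 1 decimal place (4 s.f.).
Carrying full precision, 939.08 ÷ 25 = 37.5632 cm; 25 has 2 s.f., so the result keeps min(4, 2) = 2 s.f.
Rounded to 2 significant figures: 38 cm.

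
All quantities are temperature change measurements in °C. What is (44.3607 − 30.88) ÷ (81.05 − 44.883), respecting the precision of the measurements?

44.3607 − 30.88 = 13.4807, limited to 2 d.p. → 4 s.f.; 81.05 − 44.883 = 36.167, limited to 2 d.p. → 4 s.f.
Carrying full precision, 13.4807 ÷ 36.167 = 0.372734813504…; keep min(4, 4) = 4 s.f.
Rounded to 4 significant figures: 0.3727.

0.3727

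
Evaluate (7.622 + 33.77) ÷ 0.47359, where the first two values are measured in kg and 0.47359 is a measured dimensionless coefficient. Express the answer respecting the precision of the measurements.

87.40 kg

7.622 kg + 33.77 kg = 41.392 kg; the sum is limited to 2 decimal places (4 s.f.).
Carrying full precision, 41.392 ÷ 0.47359 = 87.4004940983… kg; 0.47359 has 5 s.f., so the result keeps min(4, 5) = 4 s.f.
Rounded to 4 significant figures: 87.40 kg.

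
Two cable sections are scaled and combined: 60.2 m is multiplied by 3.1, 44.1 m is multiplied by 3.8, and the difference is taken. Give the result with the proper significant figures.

60.2 × 3.1 = 186.62 → 1.9 × 10² m (2 s.f., last digit at the 10^1 place).
44.1 × 3.8 = 167.58 → 1.7 × 10² m (2 s.f., last digit at the 10^1 place).
Difference: 19.04 m; keep the coarser place, 10^1.
Result: 2 × 10¹ m.

2 × 10¹ m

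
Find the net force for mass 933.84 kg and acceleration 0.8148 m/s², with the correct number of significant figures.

net force = 933.84 kg × 0.8148 m/s² = 760.892832 N.
933.84 has 5 significant figures; 0.8148 has 4.
Division/multiplication keeps the fewest: 4 significant figures.
Rounded: 760.9 N.

760.9 N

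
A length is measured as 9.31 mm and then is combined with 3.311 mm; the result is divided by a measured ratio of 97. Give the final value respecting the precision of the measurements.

9.31 mm + 3.311 mm = 12.621 mm; the sum is limited to 2 decimal places (4 s.f.).
Carrying full precision, 12.621 ÷ 97 = 0.130113402062… mm; 97 has 2 s.f., so the result keeps min(4, 2) = 2 s.f.
Rounded to 2 significant figures: 0.13 mm.

0.13 mm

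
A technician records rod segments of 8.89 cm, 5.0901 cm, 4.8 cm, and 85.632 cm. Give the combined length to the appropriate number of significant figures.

8.89 cm + 5.0901 cm + 4.8 cm + 85.632 cm = 104.4121 cm.
Addition/subtraction keeps the fewest decimal places: 8.89 → 2 decimal places, 5.0901 → 4 decimal places, 4.8 → 1 decimal place, 85.632 → 3 decimal places; limit is 1.
Rounded to 1 decimal place: 104.4 cm.

104.4 cm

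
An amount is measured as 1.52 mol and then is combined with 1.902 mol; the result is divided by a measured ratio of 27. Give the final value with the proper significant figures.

1.52 mol + 1.902 mol = 3.422 mol; the sum is limited to 2 decimal places (3 s.f.).
Carrying full precision, 3.422 ÷ 27 = 0.126740740741… mol; 27 has 2 s.f., so the result keeps min(3, 2) = 2 s.f.
Rounded to 2 significant figures: 0.13 mol.

0.13 mol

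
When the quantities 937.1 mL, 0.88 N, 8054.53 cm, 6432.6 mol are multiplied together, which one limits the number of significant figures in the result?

937.1 mL → 4 s.f.; 0.88 N → 2 s.f.; 8054.53 cm → 6 s.f.; 6432.6 mol → 5 s.f.
The fewest is 2 significant figures, from 0.88 N.

0.88 N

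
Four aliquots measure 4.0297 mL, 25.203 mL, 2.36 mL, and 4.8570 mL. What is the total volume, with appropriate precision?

36.45 mL

4.0297 mL + 25.203 mL + 2.36 mL + 4.8570 mL = 36.4497 mL.
Addition/subtraction keeps the fewest decimal places: 4.0297 → 4 decimal places, 25.203 → 3 decimal places, 2.36 → 2 decimal places, 4.8570 → 4 decimal places; limit is 2.
Rounded to 2 decimal places: 36.45 mL.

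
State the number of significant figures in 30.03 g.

4

30.03: zeros between nonzero digits are significant.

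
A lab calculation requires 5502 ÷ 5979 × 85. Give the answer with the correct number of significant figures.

5502 ÷ 5979 × 85 = 78.2187656799…
Multiplication/division keeps the fewest significant figures: 5502 → 4 s.f., 5979 → 4 s.f., 85 → 2 s.f.; limit is 2.
Rounded to 2 significant figures: 78.

78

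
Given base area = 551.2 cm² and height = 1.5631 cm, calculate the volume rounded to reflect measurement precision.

861.6 cm³

volume = 551.2 cm² × 1.5631 cm = 861.58072 cm³.
551.2 has 4 significant figures; 1.5631 has 5.
Division/multiplication keeps the fewest: 4 significant figures.
Rounded: 861.6 cm³.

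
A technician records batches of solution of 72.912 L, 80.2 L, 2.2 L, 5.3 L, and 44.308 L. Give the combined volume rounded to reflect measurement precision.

72.912 L + 80.2 L + 2.2 L + 5.3 L + 44.308 L = 204.920 L.
Addition/subtraction keeps the fewest decimal places: 72.912 → 3 decimal places, 80.2 → 1 decimal place, 2.2 → 1 decimal place, 5.3 → 1 decimal place, 44.308 → 3 decimal places; limit is 1.
Rounded to 1 decimal place: 204.9 L.

204.9 L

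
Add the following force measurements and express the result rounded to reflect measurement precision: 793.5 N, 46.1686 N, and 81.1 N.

920.8 N

793.5 N + 46.1686 N + 81.1 N = 920.7686 N.
Addition/subtraction keeps the fewest decimal places: 793.5 → 1 decimal place, 46.1686 → 4 decimal places, 81.1 → 1 decimal place; limit is 1.
Rounded to 1 decimal place: 920.8 N.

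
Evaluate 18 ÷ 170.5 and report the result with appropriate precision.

0.11

18 ÷ 170.5 = 0.105571847507…
Multiplication/division keeps the fewest significant figures: 18 → 2 s.f., 170.5 → 4 s.f.; limit is 2.
Rounded to 2 significant figures: 0.11.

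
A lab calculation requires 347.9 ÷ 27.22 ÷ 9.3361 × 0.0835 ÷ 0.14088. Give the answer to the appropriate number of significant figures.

0.811

347.9 ÷ 27.22 ÷ 9.3361 × 0.0835 ÷ 0.14088 = 0.811405496979…
Multiplication/division keeps the fewest significant figures: 347.9 → 4 s.f., 27.22 → 4 s.f., 9.3361 → 5 s.f., 0.0835 → 3 s.f., 0.14088 → 5 s.f.; limit is 3.
Rounded to 3 significant figures: 0.811.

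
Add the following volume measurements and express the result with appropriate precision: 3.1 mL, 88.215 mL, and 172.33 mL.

263.6 mL

3.1 mL + 88.215 mL + 172.33 mL = 263.645 mL.
Addition/subtraction keeps the fewest decimal places: 3.1 → 1 decimal place, 88.215 → 3 decimal places, 172.33 → 2 decimal places; limit is 1.
Rounded to 1 decimal place: 263.6 mL.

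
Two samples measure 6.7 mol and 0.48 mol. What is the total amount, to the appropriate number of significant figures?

7.2 mol

6.7 mol + 0.48 mol = 7.18 mol.
Addition/subtraction keeps the fewest decimal places: 6.7 → 1 decimal place, 0.48 → 2 decimal places; limit is 1.
Rounded to 1 decimal place: 7.2 mol.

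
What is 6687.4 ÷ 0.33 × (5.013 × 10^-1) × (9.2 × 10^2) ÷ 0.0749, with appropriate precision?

6687.4 ÷ 0.33 × (5.013 × 10^-1) × (9.2 × 10^2) ÷ 0.0749 = 124780601.626…
Multiplication/division keeps the fewest significant figures: 6687.4 → 5 s.f., 0.33 → 2 s.f., 5.013 × 10^-1 → 4 s.f., 9.2 × 10^2 → 2 s.f., 0.0749 → 3 s.f.; limit is 2.
Rounded to 2 significant figures: 1.2 × 10^8.

1.2 × 10^8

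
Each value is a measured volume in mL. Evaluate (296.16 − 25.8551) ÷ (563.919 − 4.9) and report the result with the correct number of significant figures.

0.4835

296.16 − 25.8551 = 270.3049, limited to 2 d.p. → 5 s.f.; 563.919 − 4.9 = 559.019, limited to 1 d.p. → 4 s.f.
Carrying full precision, 270.3049 ÷ 559.019 = 0.48353437003…; keep min(5, 4) = 4 s.f.
Rounded to 4 significant figures: 0.4835.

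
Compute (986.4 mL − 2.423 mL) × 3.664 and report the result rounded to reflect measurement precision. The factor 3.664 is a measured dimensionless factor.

3605 mL

986.4 mL − 2.423 mL = 983.977 mL; the difference is limited to 1 decimal place (4 s.f.).
Carrying full precision, 983.977 × 3.664 = 3605.291728 mL; 3.664 has 4 s.f., so the result keeps min(4, 4) = 4 s.f.
Rounded to 4 significant figures: 3605 mL.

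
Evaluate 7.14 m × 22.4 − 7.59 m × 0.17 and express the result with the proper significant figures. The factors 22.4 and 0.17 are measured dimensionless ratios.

7.14 × 22.4 = 159.936 → 1.60 × 10^2 m (3 s.f., last digit at the 10^0 place).
7.59 × 0.17 = 1.2903 → 1.3 m (2 s.f., last digit at the 10^-1 place).
Difference: 158.6457 m; keep the coarser place, 10^0.
Result: 159 m.

159 m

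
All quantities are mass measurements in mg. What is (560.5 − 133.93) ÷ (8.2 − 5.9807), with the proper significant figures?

560.5 − 133.93 = 426.57, limited to 1 d.p. → 4 s.f.; 8.2 − 5.9807 = 2.2193, limited to 1 d.p. → 2 s.f.
Carrying full precision, 426.57 ÷ 2.2193 = 192.209255171…; keep min(4, 2) = 2 s.f.
Rounded to 2 significant figures: 1.9 × 10^2.

1.9 × 10^2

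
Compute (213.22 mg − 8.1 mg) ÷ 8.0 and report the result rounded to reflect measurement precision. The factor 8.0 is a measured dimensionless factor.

26 mg

213.22 mg − 8.1 mg = 205.12 mg; the difference is limited to 1 decimal place (4 s.f.).
Carrying full precision, 205.12 ÷ 8.0 = 25.64 mg; 8.0 has 2 s.f., so the result keeps min(4, 2) = 2 s.f.
Rounded to 2 significant figures: 26 mg.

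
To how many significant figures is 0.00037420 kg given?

0.00037420: leading zeros are not significant; trailing zeros after a decimal point are significant.

5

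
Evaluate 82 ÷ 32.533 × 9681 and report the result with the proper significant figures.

82 ÷ 32.533 × 9681 = 24401.1311591…
Multiplication/division keeps the fewest significant figures: 82 → 2 s.f., 32.533 → 5 s.f., 9681 → 4 s.f.; limit is 2.
Rounded to 2 significant figures: 2.4 × 10⁴.

2.4 × 10⁴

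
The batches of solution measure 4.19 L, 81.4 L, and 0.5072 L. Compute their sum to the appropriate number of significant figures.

86.1 L

4.19 L + 81.4 L + 0.5072 L = 86.0972 L.
Addition/subtraction keeps the fewest decimal places: 4.19 → 2 decimal places, 81.4 → 1 decimal place, 0.5072 → 4 decimal places; limit is 1.
Rounded to 1 decimal place: 86.1 L.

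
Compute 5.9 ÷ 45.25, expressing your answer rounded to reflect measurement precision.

5.9 ÷ 45.25 = 0.130386740331…
Multiplication/division keeps the fewest significant figures: 5.9 → 2 s.f., 45.25 → 4 s.f.; limit is 2.
Rounded to 2 significant figures: 0.13.

0.13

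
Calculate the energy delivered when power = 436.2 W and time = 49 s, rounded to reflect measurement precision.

energy delivered = 436.2 W × 49 s = 21373.8 J.
436.2 has 4 significant figures; 49 has 2.
Division/multiplication keeps the fewest: 2 significant figures.
Rounded: 2.1 × 10⁴ J.

2.1 × 10⁴ J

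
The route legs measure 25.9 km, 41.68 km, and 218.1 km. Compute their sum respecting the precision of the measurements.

285.7 km

25.9 km + 41.68 km + 218.1 km = 285.68 km.
Addition/subtraction keeps the fewest decimal places: 25.9 → 1 decimal place, 41.68 → 2 decimal places, 218.1 → 1 decimal place; limit is 1.
Rounded to 1 decimal place: 285.7 km.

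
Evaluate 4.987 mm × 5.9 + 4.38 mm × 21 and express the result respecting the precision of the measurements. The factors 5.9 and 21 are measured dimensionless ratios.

121 mm

4.987 × 5.9 = 29.4233 → 29 mm (2 s.f., last digit at the 10^0 place).
4.38 × 21 = 91.98 → 92 mm (2 s.f., last digit at the 10^0 place).
Sum: 121.4033 mm; keep the coarser place, 10^0.
Result: 121 mm.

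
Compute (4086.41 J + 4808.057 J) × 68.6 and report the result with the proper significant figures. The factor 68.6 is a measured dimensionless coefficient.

4086.41 J + 4808.057 J = 8894.467 J; the sum is limited to 2 decimal places (6 s.f.).
Carrying full precision, 8894.467 × 68.6 = 610160.4362 J; 68.6 has 3 s.f., so the result keeps min(6, 3) = 3 s.f.
Rounded to 3 significant figures: 6.10 × 10^5 J.

6.10 × 10^5 J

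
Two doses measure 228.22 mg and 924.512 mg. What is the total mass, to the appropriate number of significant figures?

1152.73 mg

228.22 mg + 924.512 mg = 1152.732 mg.
Addition/subtraction keeps the fewest decimal places: 228.22 → 2 decimal places, 924.512 → 3 decimal places; limit is 2.
Rounded to 2 decimal places: 1152.73 mg.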